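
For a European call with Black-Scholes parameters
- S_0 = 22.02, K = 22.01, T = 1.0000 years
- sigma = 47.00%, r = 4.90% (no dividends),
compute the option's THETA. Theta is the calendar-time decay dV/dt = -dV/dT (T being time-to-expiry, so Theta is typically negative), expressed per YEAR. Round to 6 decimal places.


d1 = 0.3402217782; d2 = -0.1297782218
phi(d1) = 0.3765087610; exp(-qT) = 1.0000000000; exp(-rT) = 0.9521811297
Theta = -S*exp(-qT)*phi(d1)*sigma/(2*sqrt(T)) - r*K*exp(-rT)*N(d2) + q*S*exp(-qT)*N(d1)
N(d1) = 0.6331552406; N(d2) = 0.4483709468; sqrt(T) = 1.0000000000
Term 1 = -22.0200 * 1.0000000000 * 0.3765087610 * 0.4700 / (2 * 1.0000000000) = -1.9483198855
Term 2 = -0.0490 * 22.0100 * 0.9521811297 * 0.4483709468 = -0.4604401182
Term 3 = 0 (no dividend yield, q = 0)
Theta = -1.9483198855 + (-0.4604401182) + (0.0000000000) = -2.408760

Answer: Theta = -2.408760


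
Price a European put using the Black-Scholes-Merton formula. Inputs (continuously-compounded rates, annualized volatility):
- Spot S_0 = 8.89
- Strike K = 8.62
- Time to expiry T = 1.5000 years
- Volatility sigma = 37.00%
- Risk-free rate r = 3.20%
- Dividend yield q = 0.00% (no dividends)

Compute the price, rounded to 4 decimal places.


Answer: Price = 1.2189

Derivation:
d1 = (ln(S/K) + (r - q + 0.5*sigma^2) * T) / (sigma * sqrt(T)) = 0.40056211
d2 = d1 - sigma * sqrt(T) = -0.05259349
exp(-rT) = 0.95313379; exp(-qT) = 1.00000000
P = K * exp(-rT) * N(-d2) - S_0 * exp(-qT) * N(-d1)
N(-d1) = 0.34437127; N(-d2) = 0.52097210
P = 8.6200 * 0.95313379 * 0.52097210 - 8.8900 * 1.00000000 * 0.34437127 = 1.2189


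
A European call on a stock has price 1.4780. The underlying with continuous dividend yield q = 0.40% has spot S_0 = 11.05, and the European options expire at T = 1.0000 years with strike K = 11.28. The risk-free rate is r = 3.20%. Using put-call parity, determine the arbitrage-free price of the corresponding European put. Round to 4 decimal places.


Put-call parity: C - P = S_0 * exp(-qT) - K * exp(-rT).
S_0 * exp(-qT) = 11.0500 * 0.99600799 = 11.00588828
K * exp(-rT) = 11.2800 * 0.96850658 = 10.92475425
P = C - S*exp(-qT) + K*exp(-rT)
P = 1.4780 - 11.00588828 + 10.92475425 = 1.3969

Answer: Put price = 1.3969


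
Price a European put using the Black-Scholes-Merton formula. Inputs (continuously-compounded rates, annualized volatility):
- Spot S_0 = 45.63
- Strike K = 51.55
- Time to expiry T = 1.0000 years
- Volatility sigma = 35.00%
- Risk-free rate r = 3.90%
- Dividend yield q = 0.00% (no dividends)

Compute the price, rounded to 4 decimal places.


d1 = (ln(S/K) + (r - q + 0.5*sigma^2) * T) / (sigma * sqrt(T)) = -0.06210519
d2 = d1 - sigma * sqrt(T) = -0.41210519
exp(-rT) = 0.96175071; exp(-qT) = 1.00000000
P = K * exp(-rT) * N(-d2) - S_0 * exp(-qT) * N(-d1)
N(-d1) = 0.52476047; N(-d2) = 0.65986884
P = 51.5500 * 0.96175071 * 0.65986884 - 45.6300 * 1.00000000 * 0.52476047 = 8.7703

Answer: Price = 8.7703


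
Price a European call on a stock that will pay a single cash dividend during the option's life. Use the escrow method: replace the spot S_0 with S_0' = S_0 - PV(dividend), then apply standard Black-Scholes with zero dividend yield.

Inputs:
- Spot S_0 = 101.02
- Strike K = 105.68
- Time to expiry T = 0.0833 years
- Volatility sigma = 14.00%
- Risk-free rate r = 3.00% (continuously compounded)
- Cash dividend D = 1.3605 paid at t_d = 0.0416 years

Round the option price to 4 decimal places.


Answer: Price = 0.1554

Derivation:
PV(D) = D * exp(-r * t_d) = 1.3605 * 0.99875278 = 1.35880316
S_0' = S_0 - PV(D) = 101.0200 - 1.35880316 = 99.66119684
d1 = (ln(S_0'/K) + (r + sigma^2/2)*T) / (sigma*sqrt(T)) = -1.36918582
d2 = d1 - sigma*sqrt(T) = -1.40959226
exp(-rT) = 0.99750412
N(d1) = 0.08547060; N(d2) = 0.07933006
C = S_0' * N(d1) - K * exp(-rT) * N(d2) = 99.66119684 * 0.08547060 - 105.6800 * 0.99750412 * 0.07933006 = 0.1554


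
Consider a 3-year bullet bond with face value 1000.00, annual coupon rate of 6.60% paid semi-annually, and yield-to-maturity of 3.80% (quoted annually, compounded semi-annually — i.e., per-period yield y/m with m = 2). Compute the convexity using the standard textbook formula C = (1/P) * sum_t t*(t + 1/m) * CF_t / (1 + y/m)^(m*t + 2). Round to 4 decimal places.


Coupon per period c = face * coupon_rate / m = 33.000000
Periods per year m = 2; per-period yield y/m = 0.019000
Number of cashflows N = 6
Cashflows (t years, CF_t, discount factor 1/(1+y/m)^(m*t), PV):
  t = 0.5000: CF_t = 33.000000, DF = 0.981354, PV = 32.384691
  t = 1.0000: CF_t = 33.000000, DF = 0.963056, PV = 31.780855
  t = 1.5000: CF_t = 33.000000, DF = 0.945099, PV = 31.188277
  t = 2.0000: CF_t = 33.000000, DF = 0.927477, PV = 30.606749
  t = 2.5000: CF_t = 33.000000, DF = 0.910184, PV = 30.036064
  t = 3.0000: CF_t = 1033.000000, DF = 0.893213, PV = 922.688733
Price P = sum_t PV_t = 1078.685369
Convexity numerator sum_t t*(t + 1/m) * CF_t / (1+y/m)^(m*t + 2):
  t = 0.5000: term = 15.594139
  t = 1.0000: term = 45.910124
  t = 1.5000: term = 90.108192
  t = 2.0000: term = 147.380098
  t = 2.5000: term = 216.948132
  t = 3.0000: term = 9330.311613
Convexity = (1/P) * sum = 9846.252297 / 1078.685369 = 9.128011

Answer: Convexity = 9.1280


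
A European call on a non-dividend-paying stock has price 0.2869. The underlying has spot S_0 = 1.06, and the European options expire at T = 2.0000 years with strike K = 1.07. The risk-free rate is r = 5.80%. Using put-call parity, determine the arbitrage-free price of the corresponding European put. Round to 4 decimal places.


Put-call parity: C - P = S_0 * exp(-qT) - K * exp(-rT).
S_0 * exp(-qT) = 1.0600 * 1.00000000 = 1.06000000
K * exp(-rT) = 1.0700 * 0.89047522 = 0.95280849
P = C - S*exp(-qT) + K*exp(-rT)
P = 0.2869 - 1.06000000 + 0.95280849 = 0.1797

Answer: Put price = 0.1797


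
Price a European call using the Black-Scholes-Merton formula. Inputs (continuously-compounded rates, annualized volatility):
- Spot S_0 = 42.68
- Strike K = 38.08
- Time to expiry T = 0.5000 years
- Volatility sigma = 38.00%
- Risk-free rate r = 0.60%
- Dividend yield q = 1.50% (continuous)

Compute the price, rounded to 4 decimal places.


Answer: Price = 6.8393

Derivation:
d1 = (ln(S/K) + (r - q + 0.5*sigma^2) * T) / (sigma * sqrt(T)) = 0.54202048
d2 = d1 - sigma * sqrt(T) = 0.27331991
exp(-rT) = 0.99700450; exp(-qT) = 0.99252805
C = S_0 * exp(-qT) * N(d1) - K * exp(-rT) * N(d2)
N(d1) = 0.70609780; N(d2) = 0.60769634
C = 42.6800 * 0.99252805 * 0.70609780 - 38.0800 * 0.99700450 * 0.60769634 = 6.8393


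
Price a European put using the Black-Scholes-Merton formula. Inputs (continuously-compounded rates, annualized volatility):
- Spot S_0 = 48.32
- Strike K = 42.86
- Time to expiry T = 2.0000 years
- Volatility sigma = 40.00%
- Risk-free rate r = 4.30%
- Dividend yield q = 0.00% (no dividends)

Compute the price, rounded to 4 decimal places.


Answer: Price = 5.8837

Derivation:
d1 = (ln(S/K) + (r - q + 0.5*sigma^2) * T) / (sigma * sqrt(T)) = 0.64683753
d2 = d1 - sigma * sqrt(T) = 0.08115211
exp(-rT) = 0.91759423; exp(-qT) = 1.00000000
P = K * exp(-rT) * N(-d2) - S_0 * exp(-qT) * N(-d1)
N(-d1) = 0.25886855; N(-d2) = 0.46766049
P = 42.8600 * 0.91759423 * 0.46766049 - 48.3200 * 1.00000000 * 0.25886855 = 5.8837


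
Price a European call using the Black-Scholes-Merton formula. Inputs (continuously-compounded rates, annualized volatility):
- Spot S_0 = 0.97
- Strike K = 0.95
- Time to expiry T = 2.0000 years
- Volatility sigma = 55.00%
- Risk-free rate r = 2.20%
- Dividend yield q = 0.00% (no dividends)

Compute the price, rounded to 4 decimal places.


d1 = (ln(S/K) + (r - q + 0.5*sigma^2) * T) / (sigma * sqrt(T)) = 0.47226259
d2 = d1 - sigma * sqrt(T) = -0.30555487
exp(-rT) = 0.95695396; exp(-qT) = 1.00000000
C = S_0 * exp(-qT) * N(d1) - K * exp(-rT) * N(d2)
N(d1) = 0.68163031; N(d2) = 0.37997179
C = 0.9700 * 1.00000000 * 0.68163031 - 0.9500 * 0.95695396 * 0.37997179 = 0.3157

Answer: Price = 0.3157


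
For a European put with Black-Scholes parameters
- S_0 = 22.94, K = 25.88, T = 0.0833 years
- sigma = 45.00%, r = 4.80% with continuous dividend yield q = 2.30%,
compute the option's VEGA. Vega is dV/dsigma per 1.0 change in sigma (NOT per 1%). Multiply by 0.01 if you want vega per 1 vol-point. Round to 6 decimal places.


d1 = -0.8475021126; d2 = -0.9773799398
phi(d1) = 0.2785748628; exp(-qT) = 0.9980859342; exp(-rT) = 0.9960095830
Vega = S * exp(-qT) * phi(d1) * sqrt(T) = 22.9400 * 0.9980859342 * 0.2785748628 * 0.2886173938 = 1.840881

Answer: Vega = 1.840881


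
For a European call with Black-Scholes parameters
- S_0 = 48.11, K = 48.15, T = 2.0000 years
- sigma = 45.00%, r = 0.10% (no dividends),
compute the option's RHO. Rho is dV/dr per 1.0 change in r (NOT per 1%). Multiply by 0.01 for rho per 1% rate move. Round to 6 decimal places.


d1 = 0.3200348281; d2 = -0.3163612749
phi(d1) = 0.3790263017; exp(-qT) = 1.0000000000; exp(-rT) = 0.9980019987
N(d2) = 0.3758641534
Rho = K*T*exp(-rT)*N(d2) = 48.1500 * 2.0000 * 0.9980019987 * 0.3758641534 = 36.123399

Answer: Rho = 36.123399


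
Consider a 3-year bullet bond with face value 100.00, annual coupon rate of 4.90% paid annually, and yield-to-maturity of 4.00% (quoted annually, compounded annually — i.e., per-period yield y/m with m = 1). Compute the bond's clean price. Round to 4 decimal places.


Answer: Price = 102.4976

Derivation:
Coupon per period c = face * coupon_rate / m = 4.900000
Periods per year m = 1; per-period yield y/m = 0.040000
Number of cashflows N = 3
Cashflows (t years, CF_t, discount factor 1/(1+y/m)^(m*t), PV):
  t = 1.0000: CF_t = 4.900000, DF = 0.961538, PV = 4.711538
  t = 2.0000: CF_t = 4.900000, DF = 0.924556, PV = 4.530325
  t = 3.0000: CF_t = 104.900000, DF = 0.888996, PV = 93.255718
Price P = sum_t PV_t = 102.497582


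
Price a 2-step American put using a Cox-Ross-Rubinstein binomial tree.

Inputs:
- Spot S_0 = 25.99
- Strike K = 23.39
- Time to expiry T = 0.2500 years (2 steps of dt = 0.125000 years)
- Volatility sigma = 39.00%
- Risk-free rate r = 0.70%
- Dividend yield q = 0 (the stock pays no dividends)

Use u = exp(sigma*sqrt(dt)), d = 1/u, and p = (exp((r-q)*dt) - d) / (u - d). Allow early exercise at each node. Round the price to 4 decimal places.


Answer: Price = V(0,0) = 1.0323

Derivation:
dt = T/N = 0.125000
u = exp(sigma*sqrt(dt)) = 1.147844; d = 1/u = 0.871198
p = (exp((r-q)*dt) - d) / (u - d) = 0.468747
Discount per step: exp(-r*dt) = 0.999125
Stock lattice S(k, i) with i counting down-moves:
  k=0: S(0,0) = 25.9900
  k=1: S(1,0) = 29.8325; S(1,1) = 22.6424
  k=2: S(2,0) = 34.2430; S(2,1) = 25.9900; S(2,2) = 19.7261
Terminal payoffs V(N, i) = max(K - S_T, 0):
  V(2,0) = 0.000000; V(2,1) = 0.000000; V(2,2) = 3.663948
Backward induction: V(k, i) = exp(-r*dt) * [p * V(k+1, i) + (1-p) * V(k+1, i+1)]; then take max(V_cont, immediate exercise) for American.
  V(1,0) = exp(-r*dt) * [p*0.000000 + (1-p)*0.000000] = 0.000000; exercise = 0.000000; V(1,0) = max -> 0.000000
  V(1,1) = exp(-r*dt) * [p*0.000000 + (1-p)*3.663948] = 1.944780; exercise = 0.747560; V(1,1) = max -> 1.944780
  V(0,0) = exp(-r*dt) * [p*0.000000 + (1-p)*1.944780] = 1.032266; exercise = 0.000000; V(0,0) = max -> 1.032266


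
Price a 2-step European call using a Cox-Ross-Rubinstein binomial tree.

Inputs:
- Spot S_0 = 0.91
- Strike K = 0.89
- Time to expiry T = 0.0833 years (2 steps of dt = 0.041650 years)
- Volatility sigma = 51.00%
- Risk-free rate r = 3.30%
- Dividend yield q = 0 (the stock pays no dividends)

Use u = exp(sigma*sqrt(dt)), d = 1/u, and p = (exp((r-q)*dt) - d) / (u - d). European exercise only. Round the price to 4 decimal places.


dt = T/N = 0.041650
u = exp(sigma*sqrt(dt)) = 1.109692; d = 1/u = 0.901151
p = (exp((r-q)*dt) - d) / (u - d) = 0.480598
Discount per step: exp(-r*dt) = 0.998626
Stock lattice S(k, i) with i counting down-moves:
  k=0: S(0,0) = 0.9100
  k=1: S(1,0) = 1.0098; S(1,1) = 0.8200
  k=2: S(2,0) = 1.1206; S(2,1) = 0.9100; S(2,2) = 0.7390
Terminal payoffs V(N, i) = max(S_T - K, 0):
  V(2,0) = 0.230589; V(2,1) = 0.020000; V(2,2) = 0.000000
Backward induction: V(k, i) = exp(-r*dt) * [p * V(k+1, i) + (1-p) * V(k+1, i+1)].
  V(1,0) = exp(-r*dt) * [p*0.230589 + (1-p)*0.020000] = 0.121042
  V(1,1) = exp(-r*dt) * [p*0.020000 + (1-p)*0.000000] = 0.009599
  V(0,0) = exp(-r*dt) * [p*0.121042 + (1-p)*0.009599] = 0.063071

Answer: Price = V(0,0) = 0.0631


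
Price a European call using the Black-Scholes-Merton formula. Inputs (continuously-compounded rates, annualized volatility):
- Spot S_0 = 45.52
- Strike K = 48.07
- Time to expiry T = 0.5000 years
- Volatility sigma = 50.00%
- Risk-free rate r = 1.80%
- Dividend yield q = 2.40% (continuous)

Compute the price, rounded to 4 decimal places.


d1 = (ln(S/K) + (r - q + 0.5*sigma^2) * T) / (sigma * sqrt(T)) = 0.01412377
d2 = d1 - sigma * sqrt(T) = -0.33942962
exp(-rT) = 0.99104038; exp(-qT) = 0.98807171
C = S_0 * exp(-qT) * N(d1) - K * exp(-rT) * N(d2)
N(d1) = 0.50563438; N(d2) = 0.36714306
C = 45.5200 * 0.98807171 * 0.50563438 - 48.0700 * 0.99104038 * 0.36714306 = 5.2515

Answer: Price = 5.2515


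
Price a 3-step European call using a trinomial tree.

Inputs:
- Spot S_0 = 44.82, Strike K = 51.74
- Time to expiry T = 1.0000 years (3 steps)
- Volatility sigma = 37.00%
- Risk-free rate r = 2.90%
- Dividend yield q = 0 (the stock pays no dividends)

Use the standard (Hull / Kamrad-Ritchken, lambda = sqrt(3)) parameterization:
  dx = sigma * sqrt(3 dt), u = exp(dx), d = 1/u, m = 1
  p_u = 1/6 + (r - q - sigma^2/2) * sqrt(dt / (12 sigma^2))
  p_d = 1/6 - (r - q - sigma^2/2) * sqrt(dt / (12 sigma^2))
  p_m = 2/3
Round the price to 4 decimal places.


dt = T/N = 0.333333; dx = sigma*sqrt(3*dt) = 0.370000
u = exp(dx) = 1.447735; d = 1/u = 0.690734
p_u = 0.148896, p_m = 0.666667, p_d = 0.184437
Discount per step: exp(-r*dt) = 0.990380
Stock lattice S(k, j) with j the centered position index:
  k=0: S(0,+0) = 44.8200
  k=1: S(1,-1) = 30.9587; S(1,+0) = 44.8200; S(1,+1) = 64.8875
  k=2: S(2,-2) = 21.3842; S(2,-1) = 30.9587; S(2,+0) = 44.8200; S(2,+1) = 64.8875; S(2,+2) = 93.9398
  k=3: S(3,-3) = 14.7708; S(3,-2) = 21.3842; S(3,-1) = 30.9587; S(3,+0) = 44.8200; S(3,+1) = 64.8875; S(3,+2) = 93.9398; S(3,+3) = 135.9999
Terminal payoffs V(N, j) = max(S_T - K, 0):
  V(3,-3) = 0.000000; V(3,-2) = 0.000000; V(3,-1) = 0.000000; V(3,+0) = 0.000000; V(3,+1) = 13.147465; V(3,+2) = 42.199830; V(3,+3) = 84.259943
Backward induction: V(k, j) = exp(-r*dt) * [p_u * V(k+1, j+1) + p_m * V(k+1, j) + p_d * V(k+1, j-1)]
  V(2,-2) = exp(-r*dt) * [p_u*0.000000 + p_m*0.000000 + p_d*0.000000] = 0.000000
  V(2,-1) = exp(-r*dt) * [p_u*0.000000 + p_m*0.000000 + p_d*0.000000] = 0.000000
  V(2,+0) = exp(-r*dt) * [p_u*13.147465 + p_m*0.000000 + p_d*0.000000] = 1.938778
  V(2,+1) = exp(-r*dt) * [p_u*42.199830 + p_m*13.147465 + p_d*0.000000] = 14.903613
  V(2,+2) = exp(-r*dt) * [p_u*84.259943 + p_m*42.199830 + p_d*13.147465] = 42.689434
  V(1,-1) = exp(-r*dt) * [p_u*1.938778 + p_m*0.000000 + p_d*0.000000] = 0.285900
  V(1,+0) = exp(-r*dt) * [p_u*14.903613 + p_m*1.938778 + p_d*0.000000] = 3.477831
  V(1,+1) = exp(-r*dt) * [p_u*42.689434 + p_m*14.903613 + p_d*1.938778] = 16.489456
  V(0,+0) = exp(-r*dt) * [p_u*16.489456 + p_m*3.477831 + p_d*0.285900] = 4.780073

Answer: Price = V(0,0) = 4.7801


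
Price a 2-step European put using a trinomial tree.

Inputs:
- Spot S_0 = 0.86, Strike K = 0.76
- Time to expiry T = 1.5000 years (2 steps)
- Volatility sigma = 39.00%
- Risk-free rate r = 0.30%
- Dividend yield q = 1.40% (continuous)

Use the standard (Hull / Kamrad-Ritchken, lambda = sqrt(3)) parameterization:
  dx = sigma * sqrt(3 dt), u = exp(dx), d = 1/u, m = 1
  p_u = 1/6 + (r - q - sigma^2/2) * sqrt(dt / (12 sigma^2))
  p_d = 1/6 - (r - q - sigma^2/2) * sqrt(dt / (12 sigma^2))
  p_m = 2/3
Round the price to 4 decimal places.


Answer: Price = V(0,0) = 0.1072

Derivation:
dt = T/N = 0.750000; dx = sigma*sqrt(3*dt) = 0.585000
u = exp(dx) = 1.794991; d = 1/u = 0.557106
p_u = 0.110865, p_m = 0.666667, p_d = 0.222468
Discount per step: exp(-r*dt) = 0.997753
Stock lattice S(k, j) with j the centered position index:
  k=0: S(0,+0) = 0.8600
  k=1: S(1,-1) = 0.4791; S(1,+0) = 0.8600; S(1,+1) = 1.5437
  k=2: S(2,-2) = 0.2669; S(2,-1) = 0.4791; S(2,+0) = 0.8600; S(2,+1) = 1.5437; S(2,+2) = 2.7709
Terminal payoffs V(N, j) = max(K - S_T, 0):
  V(2,-2) = 0.493084; V(2,-1) = 0.280889; V(2,+0) = 0.000000; V(2,+1) = 0.000000; V(2,+2) = 0.000000
Backward induction: V(k, j) = exp(-r*dt) * [p_u * V(k+1, j+1) + p_m * V(k+1, j) + p_d * V(k+1, j-1)]
  V(1,-1) = exp(-r*dt) * [p_u*0.000000 + p_m*0.280889 + p_d*0.493084] = 0.296287
  V(1,+0) = exp(-r*dt) * [p_u*0.000000 + p_m*0.000000 + p_d*0.280889] = 0.062348
  V(1,+1) = exp(-r*dt) * [p_u*0.000000 + p_m*0.000000 + p_d*0.000000] = 0.000000
  V(0,+0) = exp(-r*dt) * [p_u*0.000000 + p_m*0.062348 + p_d*0.296287] = 0.107238


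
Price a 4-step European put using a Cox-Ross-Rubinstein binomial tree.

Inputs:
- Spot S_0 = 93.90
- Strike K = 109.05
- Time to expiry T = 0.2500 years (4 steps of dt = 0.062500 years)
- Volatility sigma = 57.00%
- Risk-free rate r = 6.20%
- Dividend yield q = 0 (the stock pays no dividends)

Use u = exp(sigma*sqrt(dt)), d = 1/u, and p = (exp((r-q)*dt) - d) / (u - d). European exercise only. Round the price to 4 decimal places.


dt = T/N = 0.062500
u = exp(sigma*sqrt(dt)) = 1.153153; d = 1/u = 0.867188
p = (exp((r-q)*dt) - d) / (u - d) = 0.478012
Discount per step: exp(-r*dt) = 0.996132
Stock lattice S(k, i) with i counting down-moves:
  k=0: S(0,0) = 93.9000
  k=1: S(1,0) = 108.2811; S(1,1) = 81.4289
  k=2: S(2,0) = 124.8647; S(2,1) = 93.9000; S(2,2) = 70.6141
  k=3: S(3,0) = 143.9881; S(3,1) = 108.2811; S(3,2) = 81.4289; S(3,3) = 61.2357
  k=4: S(4,0) = 166.0403; S(4,1) = 124.8647; S(4,2) = 93.9000; S(4,3) = 70.6141; S(4,4) = 53.1028
Terminal payoffs V(N, i) = max(K - S_T, 0):
  V(4,0) = 0.000000; V(4,1) = 0.000000; V(4,2) = 15.150000; V(4,3) = 38.435862; V(4,4) = 55.947161
Backward induction: V(k, i) = exp(-r*dt) * [p * V(k+1, i) + (1-p) * V(k+1, i+1)].
  V(3,0) = exp(-r*dt) * [p*0.000000 + (1-p)*0.000000] = 0.000000
  V(3,1) = exp(-r*dt) * [p*0.000000 + (1-p)*15.150000] = 7.877533
  V(3,2) = exp(-r*dt) * [p*15.150000 + (1-p)*38.435862] = 27.199338
  V(3,3) = exp(-r*dt) * [p*38.435862 + (1-p)*55.947161] = 47.392547
  V(2,0) = exp(-r*dt) * [p*0.000000 + (1-p)*7.877533] = 4.096074
  V(2,1) = exp(-r*dt) * [p*7.877533 + (1-p)*27.199338] = 17.893809
  V(2,2) = exp(-r*dt) * [p*27.199338 + (1-p)*47.392547] = 37.593990
  V(1,0) = exp(-r*dt) * [p*4.096074 + (1-p)*17.893809] = 11.254630
  V(1,1) = exp(-r*dt) * [p*17.893809 + (1-p)*37.593990] = 28.068092
  V(0,0) = exp(-r*dt) * [p*11.254630 + (1-p)*28.068092] = 19.953585

Answer: Price = V(0,0) = 19.9536


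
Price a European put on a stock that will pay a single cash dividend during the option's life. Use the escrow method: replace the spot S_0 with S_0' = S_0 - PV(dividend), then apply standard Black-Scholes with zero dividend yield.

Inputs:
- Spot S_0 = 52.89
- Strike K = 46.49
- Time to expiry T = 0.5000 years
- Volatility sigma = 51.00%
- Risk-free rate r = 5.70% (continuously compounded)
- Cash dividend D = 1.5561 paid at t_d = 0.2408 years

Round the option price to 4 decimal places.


PV(D) = D * exp(-r * t_d) = 1.5561 * 0.98636817 = 1.53488750
S_0' = S_0 - PV(D) = 52.8900 - 1.53488750 = 51.35511250
d1 = (ln(S_0'/K) + (r + sigma^2/2)*T) / (sigma*sqrt(T)) = 0.53532769
d2 = d1 - sigma*sqrt(T) = 0.17470323
exp(-rT) = 0.97190229
N(-d1) = 0.29621164; N(-d2) = 0.43065642
P = K * exp(-rT) * N(-d2) - S_0' * N(-d1) = 46.4900 * 0.97190229 * 0.43065642 - 51.35511250 * 0.29621164 = 4.2467

Answer: Price = 4.2467


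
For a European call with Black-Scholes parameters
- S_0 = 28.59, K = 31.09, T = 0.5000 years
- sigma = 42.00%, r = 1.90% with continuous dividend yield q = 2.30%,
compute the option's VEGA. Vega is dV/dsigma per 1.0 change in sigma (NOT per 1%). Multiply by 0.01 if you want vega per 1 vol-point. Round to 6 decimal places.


Answer: Vega = 7.894556

Derivation:
d1 = -0.1405095849; d2 = -0.4374944330
phi(d1) = 0.3950235068; exp(-qT) = 0.9885658722; exp(-rT) = 0.9905449824
Vega = S * exp(-qT) * phi(d1) * sqrt(T) = 28.5900 * 0.9885658722 * 0.3950235068 * 0.7071067812 = 7.894556


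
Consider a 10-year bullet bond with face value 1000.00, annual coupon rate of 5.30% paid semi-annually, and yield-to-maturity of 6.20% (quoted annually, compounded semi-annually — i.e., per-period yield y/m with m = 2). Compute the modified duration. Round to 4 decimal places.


Answer: Modified duration = 7.5670

Derivation:
Coupon per period c = face * coupon_rate / m = 26.500000
Periods per year m = 2; per-period yield y/m = 0.031000
Number of cashflows N = 20
Cashflows (t years, CF_t, discount factor 1/(1+y/m)^(m*t), PV):
  t = 0.5000: CF_t = 26.500000, DF = 0.969932, PV = 25.703201
  t = 1.0000: CF_t = 26.500000, DF = 0.940768, PV = 24.930360
  t = 1.5000: CF_t = 26.500000, DF = 0.912481, PV = 24.180756
  t = 2.0000: CF_t = 26.500000, DF = 0.885045, PV = 23.453692
  t = 2.5000: CF_t = 26.500000, DF = 0.858434, PV = 22.748489
  t = 3.0000: CF_t = 26.500000, DF = 0.832622, PV = 22.064489
  t = 3.5000: CF_t = 26.500000, DF = 0.807587, PV = 21.401057
  t = 4.0000: CF_t = 26.500000, DF = 0.783305, PV = 20.757572
  t = 4.5000: CF_t = 26.500000, DF = 0.759752, PV = 20.133435
  t = 5.0000: CF_t = 26.500000, DF = 0.736908, PV = 19.528065
  t = 5.5000: CF_t = 26.500000, DF = 0.714751, PV = 18.940898
  t = 6.0000: CF_t = 26.500000, DF = 0.693260, PV = 18.371385
  t = 6.5000: CF_t = 26.500000, DF = 0.672415, PV = 17.818996
  t = 7.0000: CF_t = 26.500000, DF = 0.652197, PV = 17.283216
  t = 7.5000: CF_t = 26.500000, DF = 0.632587, PV = 16.763546
  t = 8.0000: CF_t = 26.500000, DF = 0.613566, PV = 16.259502
  t = 8.5000: CF_t = 26.500000, DF = 0.595117, PV = 15.770613
  t = 9.0000: CF_t = 26.500000, DF = 0.577224, PV = 15.296423
  t = 9.5000: CF_t = 26.500000, DF = 0.559868, PV = 14.836492
  t = 10.0000: CF_t = 1026.500000, DF = 0.543034, PV = 557.423980
Price P = sum_t PV_t = 933.666166
First compute Macaulay numerator sum_t t * PV_t:
  t * PV_t at t = 0.5000: 12.851600
  t * PV_t at t = 1.0000: 24.930360
  t * PV_t at t = 1.5000: 36.271134
  t * PV_t at t = 2.0000: 46.907383
  t * PV_t at t = 2.5000: 56.871221
  t * PV_t at t = 3.0000: 66.193468
  t * PV_t at t = 3.5000: 74.903698
  t * PV_t at t = 4.0000: 83.030288
  t * PV_t at t = 4.5000: 90.600459
  t * PV_t at t = 5.0000: 97.640327
  t * PV_t at t = 5.5000: 104.174937
  t * PV_t at t = 6.0000: 110.228308
  t * PV_t at t = 6.5000: 115.823473
  t * PV_t at t = 7.0000: 120.982513
  t * PV_t at t = 7.5000: 125.726596
  t * PV_t at t = 8.0000: 130.076013
  t * PV_t at t = 8.5000: 134.050207
  t * PV_t at t = 9.0000: 137.667811
  t * PV_t at t = 9.5000: 140.946676
  t * PV_t at t = 10.0000: 5574.239803
Macaulay duration D = 7284.116277 / 933.666166 = 7.801628
Modified duration = D / (1 + y/m) = 7.801628 / (1 + 0.031000) = 7.567050


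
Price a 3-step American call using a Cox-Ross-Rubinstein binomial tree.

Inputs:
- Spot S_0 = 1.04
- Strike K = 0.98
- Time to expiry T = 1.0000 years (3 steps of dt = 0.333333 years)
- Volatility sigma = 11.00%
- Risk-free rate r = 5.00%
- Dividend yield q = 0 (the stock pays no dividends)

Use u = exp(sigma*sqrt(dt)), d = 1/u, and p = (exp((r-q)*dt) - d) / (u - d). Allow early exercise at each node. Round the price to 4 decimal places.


Answer: Price = V(0,0) = 0.1153

Derivation:
dt = T/N = 0.333333
u = exp(sigma*sqrt(dt)) = 1.065569; d = 1/u = 0.938466
p = (exp((r-q)*dt) - d) / (u - d) = 0.616355
Discount per step: exp(-r*dt) = 0.983471
Stock lattice S(k, i) with i counting down-moves:
  k=0: S(0,0) = 1.0400
  k=1: S(1,0) = 1.1082; S(1,1) = 0.9760
  k=2: S(2,0) = 1.1809; S(2,1) = 1.0400; S(2,2) = 0.9159
  k=3: S(3,0) = 1.2583; S(3,1) = 1.1082; S(3,2) = 0.9760; S(3,3) = 0.8596
Terminal payoffs V(N, i) = max(S_T - K, 0):
  V(3,0) = 0.278281; V(3,1) = 0.128191; V(3,2) = 0.000000; V(3,3) = 0.000000
Backward induction: V(k, i) = exp(-r*dt) * [p * V(k+1, i) + (1-p) * V(k+1, i+1)]; then take max(V_cont, immediate exercise) for American.
  V(2,0) = exp(-r*dt) * [p*0.278281 + (1-p)*0.128191] = 0.217052; exercise = 0.200854; V(2,0) = max -> 0.217052
  V(2,1) = exp(-r*dt) * [p*0.128191 + (1-p)*0.000000] = 0.077705; exercise = 0.060000; V(2,1) = max -> 0.077705
  V(2,2) = exp(-r*dt) * [p*0.000000 + (1-p)*0.000000] = 0.000000; exercise = 0.000000; V(2,2) = max -> 0.000000
  V(1,0) = exp(-r*dt) * [p*0.217052 + (1-p)*0.077705] = 0.160888; exercise = 0.128191; V(1,0) = max -> 0.160888
  V(1,1) = exp(-r*dt) * [p*0.077705 + (1-p)*0.000000] = 0.047102; exercise = 0.000000; V(1,1) = max -> 0.047102
  V(0,0) = exp(-r*dt) * [p*0.160888 + (1-p)*0.047102] = 0.115297; exercise = 0.060000; V(0,0) = max -> 0.115297


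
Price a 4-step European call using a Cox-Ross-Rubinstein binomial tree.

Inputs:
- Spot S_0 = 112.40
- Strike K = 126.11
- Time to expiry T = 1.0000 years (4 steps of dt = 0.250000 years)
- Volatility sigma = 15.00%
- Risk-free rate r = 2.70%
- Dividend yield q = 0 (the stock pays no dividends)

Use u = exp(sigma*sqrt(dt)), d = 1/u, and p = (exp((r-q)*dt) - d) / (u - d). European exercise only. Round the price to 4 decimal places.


Answer: Price = V(0,0) = 3.1187

Derivation:
dt = T/N = 0.250000
u = exp(sigma*sqrt(dt)) = 1.077884; d = 1/u = 0.927743
p = (exp((r-q)*dt) - d) / (u - d) = 0.526369
Discount per step: exp(-r*dt) = 0.993273
Stock lattice S(k, i) with i counting down-moves:
  k=0: S(0,0) = 112.4000
  k=1: S(1,0) = 121.1542; S(1,1) = 104.2784
  k=2: S(2,0) = 130.5902; S(2,1) = 112.4000; S(2,2) = 96.7436
  k=3: S(3,0) = 140.7611; S(3,1) = 121.1542; S(3,2) = 104.2784; S(3,3) = 89.7532
  k=4: S(4,0) = 151.7241; S(4,1) = 130.5902; S(4,2) = 112.4000; S(4,3) = 96.7436; S(4,4) = 83.2680
Terminal payoffs V(N, i) = max(S_T - K, 0):
  V(4,0) = 25.614130; V(4,1) = 4.480169; V(4,2) = 0.000000; V(4,3) = 0.000000; V(4,4) = 0.000000
Backward induction: V(k, i) = exp(-r*dt) * [p * V(k+1, i) + (1-p) * V(k+1, i+1)].
  V(3,0) = exp(-r*dt) * [p*25.614130 + (1-p)*4.480169] = 15.499449
  V(3,1) = exp(-r*dt) * [p*4.480169 + (1-p)*0.000000] = 2.342356
  V(3,2) = exp(-r*dt) * [p*0.000000 + (1-p)*0.000000] = 0.000000
  V(3,3) = exp(-r*dt) * [p*0.000000 + (1-p)*0.000000] = 0.000000
  V(2,0) = exp(-r*dt) * [p*15.499449 + (1-p)*2.342356] = 9.205491
  V(2,1) = exp(-r*dt) * [p*2.342356 + (1-p)*0.000000] = 1.224649
  V(2,2) = exp(-r*dt) * [p*0.000000 + (1-p)*0.000000] = 0.000000
  V(1,0) = exp(-r*dt) * [p*9.205491 + (1-p)*1.224649] = 5.389015
  V(1,1) = exp(-r*dt) * [p*1.224649 + (1-p)*0.000000] = 0.640280
  V(0,0) = exp(-r*dt) * [p*5.389015 + (1-p)*0.640280] = 3.118743


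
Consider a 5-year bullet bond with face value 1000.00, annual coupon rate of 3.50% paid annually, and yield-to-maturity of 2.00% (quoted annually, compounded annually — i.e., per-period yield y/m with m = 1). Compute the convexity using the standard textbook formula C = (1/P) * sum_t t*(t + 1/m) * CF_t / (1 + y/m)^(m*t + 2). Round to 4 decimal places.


Coupon per period c = face * coupon_rate / m = 35.000000
Periods per year m = 1; per-period yield y/m = 0.020000
Number of cashflows N = 5
Cashflows (t years, CF_t, discount factor 1/(1+y/m)^(m*t), PV):
  t = 1.0000: CF_t = 35.000000, DF = 0.980392, PV = 34.313725
  t = 2.0000: CF_t = 35.000000, DF = 0.961169, PV = 33.640907
  t = 3.0000: CF_t = 35.000000, DF = 0.942322, PV = 32.981282
  t = 4.0000: CF_t = 35.000000, DF = 0.923845, PV = 32.334590
  t = 5.0000: CF_t = 1035.000000, DF = 0.905731, PV = 937.431388
Price P = sum_t PV_t = 1070.701893
Convexity numerator sum_t t*(t + 1/m) * CF_t / (1+y/m)^(m*t + 2):
  t = 1.0000: term = 65.962563
  t = 2.0000: term = 194.007539
  t = 3.0000: term = 380.406940
  t = 4.0000: term = 621.579968
  t = 5.0000: term = 27030.893546
Convexity = (1/P) * sum = 28292.850557 / 1070.701893 = 26.424583

Answer: Convexity = 26.4246


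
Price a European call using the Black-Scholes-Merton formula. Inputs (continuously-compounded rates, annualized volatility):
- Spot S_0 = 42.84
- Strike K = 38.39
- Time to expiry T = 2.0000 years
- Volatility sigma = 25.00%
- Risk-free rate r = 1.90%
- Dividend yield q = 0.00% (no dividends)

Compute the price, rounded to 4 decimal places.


Answer: Price = 9.0146

Derivation:
d1 = (ln(S/K) + (r - q + 0.5*sigma^2) * T) / (sigma * sqrt(T)) = 0.59446534
d2 = d1 - sigma * sqrt(T) = 0.24091195
exp(-rT) = 0.96271294; exp(-qT) = 1.00000000
C = S_0 * exp(-qT) * N(d1) - K * exp(-rT) * N(d2)
N(d1) = 0.72389954; N(d2) = 0.59518832
C = 42.8400 * 1.00000000 * 0.72389954 - 38.3900 * 0.96271294 * 0.59518832 = 9.0146


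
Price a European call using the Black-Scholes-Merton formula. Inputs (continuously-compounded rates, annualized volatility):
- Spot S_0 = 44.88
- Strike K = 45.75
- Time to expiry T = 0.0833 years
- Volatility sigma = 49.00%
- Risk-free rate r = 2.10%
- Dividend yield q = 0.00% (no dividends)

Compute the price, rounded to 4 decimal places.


Answer: Price = 2.1766

Derivation:
d1 = (ln(S/K) + (r - q + 0.5*sigma^2) * T) / (sigma * sqrt(T)) = -0.05267948
d2 = d1 - sigma * sqrt(T) = -0.19410201
exp(-rT) = 0.99825223; exp(-qT) = 1.00000000
C = S_0 * exp(-qT) * N(d1) - K * exp(-rT) * N(d2)
N(d1) = 0.47899364; N(d2) = 0.42304801
C = 44.8800 * 1.00000000 * 0.47899364 - 45.7500 * 0.99825223 * 0.42304801 = 2.1766


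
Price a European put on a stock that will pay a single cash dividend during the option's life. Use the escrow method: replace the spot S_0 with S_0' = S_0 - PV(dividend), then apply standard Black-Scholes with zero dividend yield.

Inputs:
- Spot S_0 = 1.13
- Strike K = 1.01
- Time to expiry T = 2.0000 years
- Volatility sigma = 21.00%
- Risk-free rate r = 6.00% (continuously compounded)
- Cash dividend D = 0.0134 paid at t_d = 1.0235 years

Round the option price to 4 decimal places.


Answer: Price = 0.0391

Derivation:
PV(D) = D * exp(-r * t_d) = 0.0134 * 0.94043758 = 0.01260186
S_0' = S_0 - PV(D) = 1.1300 - 0.01260186 = 1.11739814
d1 = (ln(S_0'/K) + (r + sigma^2/2)*T) / (sigma*sqrt(T)) = 0.89281511
d2 = d1 - sigma*sqrt(T) = 0.59583026
exp(-rT) = 0.88692044
N(-d1) = 0.18597810; N(-d2) = 0.27564431
P = K * exp(-rT) * N(-d2) - S_0' * N(-d1) = 1.0100 * 0.88692044 * 0.27564431 - 1.11739814 * 0.18597810 = 0.0391


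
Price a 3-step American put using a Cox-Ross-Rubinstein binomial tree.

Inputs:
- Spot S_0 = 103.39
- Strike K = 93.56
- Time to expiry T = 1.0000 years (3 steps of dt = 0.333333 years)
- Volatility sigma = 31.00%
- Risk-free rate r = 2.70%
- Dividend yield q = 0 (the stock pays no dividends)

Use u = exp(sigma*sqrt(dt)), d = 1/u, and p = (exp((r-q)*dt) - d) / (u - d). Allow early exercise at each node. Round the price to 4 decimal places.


Answer: Price = V(0,0) = 7.4363

Derivation:
dt = T/N = 0.333333
u = exp(sigma*sqrt(dt)) = 1.195995; d = 1/u = 0.836124
p = (exp((r-q)*dt) - d) / (u - d) = 0.480496
Discount per step: exp(-r*dt) = 0.991040
Stock lattice S(k, i) with i counting down-moves:
  k=0: S(0,0) = 103.3900
  k=1: S(1,0) = 123.6539; S(1,1) = 86.4468
  k=2: S(2,0) = 147.8895; S(2,1) = 103.3900; S(2,2) = 72.2803
  k=3: S(3,0) = 176.8751; S(3,1) = 123.6539; S(3,2) = 86.4468; S(3,3) = 60.4352
Terminal payoffs V(N, i) = max(K - S_T, 0):
  V(3,0) = 0.000000; V(3,1) = 0.000000; V(3,2) = 7.113160; V(3,3) = 33.124753
Backward induction: V(k, i) = exp(-r*dt) * [p * V(k+1, i) + (1-p) * V(k+1, i+1)]; then take max(V_cont, immediate exercise) for American.
  V(2,0) = exp(-r*dt) * [p*0.000000 + (1-p)*0.000000] = 0.000000; exercise = 0.000000; V(2,0) = max -> 0.000000
  V(2,1) = exp(-r*dt) * [p*0.000000 + (1-p)*7.113160] = 3.662205; exercise = 0.000000; V(2,1) = max -> 3.662205
  V(2,2) = exp(-r*dt) * [p*7.113160 + (1-p)*33.124753] = 20.441477; exercise = 21.279739; V(2,2) = max -> 21.279739
  V(1,0) = exp(-r*dt) * [p*0.000000 + (1-p)*3.662205] = 1.885483; exercise = 0.000000; V(1,0) = max -> 1.885483
  V(1,1) = exp(-r*dt) * [p*3.662205 + (1-p)*21.279739] = 12.699766; exercise = 7.113160; V(1,1) = max -> 12.699766
  V(0,0) = exp(-r*dt) * [p*1.885483 + (1-p)*12.699766] = 7.436315; exercise = 0.000000; V(0,0) = max -> 7.436315


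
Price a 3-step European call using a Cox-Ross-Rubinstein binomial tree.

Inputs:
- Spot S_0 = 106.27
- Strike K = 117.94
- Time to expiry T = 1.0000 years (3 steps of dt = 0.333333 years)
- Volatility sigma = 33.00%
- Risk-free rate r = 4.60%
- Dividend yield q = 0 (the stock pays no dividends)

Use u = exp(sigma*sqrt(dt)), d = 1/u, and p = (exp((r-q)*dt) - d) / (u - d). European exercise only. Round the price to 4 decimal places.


dt = T/N = 0.333333
u = exp(sigma*sqrt(dt)) = 1.209885; d = 1/u = 0.826525
p = (exp((r-q)*dt) - d) / (u - d) = 0.492818
Discount per step: exp(-r*dt) = 0.984784
Stock lattice S(k, i) with i counting down-moves:
  k=0: S(0,0) = 106.2700
  k=1: S(1,0) = 128.5745; S(1,1) = 87.8348
  k=2: S(2,0) = 155.5604; S(2,1) = 106.2700; S(2,2) = 72.5976
  k=3: S(3,0) = 188.2103; S(3,1) = 128.5745; S(3,2) = 87.8348; S(3,3) = 60.0037
Terminal payoffs V(N, i) = max(S_T - K, 0):
  V(3,0) = 70.270269; V(3,1) = 10.634514; V(3,2) = 0.000000; V(3,3) = 0.000000
Backward induction: V(k, i) = exp(-r*dt) * [p * V(k+1, i) + (1-p) * V(k+1, i+1)].
  V(2,0) = exp(-r*dt) * [p*70.270269 + (1-p)*10.634514] = 39.415038
  V(2,1) = exp(-r*dt) * [p*10.634514 + (1-p)*0.000000] = 5.161128
  V(2,2) = exp(-r*dt) * [p*0.000000 + (1-p)*0.000000] = 0.000000
  V(1,0) = exp(-r*dt) * [p*39.415038 + (1-p)*5.161128] = 21.706655
  V(1,1) = exp(-r*dt) * [p*5.161128 + (1-p)*0.000000] = 2.504792
  V(0,0) = exp(-r*dt) * [p*21.706655 + (1-p)*2.504792] = 11.785700

Answer: Price = V(0,0) = 11.7857


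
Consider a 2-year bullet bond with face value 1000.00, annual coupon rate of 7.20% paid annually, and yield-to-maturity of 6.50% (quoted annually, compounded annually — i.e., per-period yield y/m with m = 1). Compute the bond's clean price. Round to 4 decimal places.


Answer: Price = 1012.7444

Derivation:
Coupon per period c = face * coupon_rate / m = 72.000000
Periods per year m = 1; per-period yield y/m = 0.065000
Number of cashflows N = 2
Cashflows (t years, CF_t, discount factor 1/(1+y/m)^(m*t), PV):
  t = 1.0000: CF_t = 72.000000, DF = 0.938967, PV = 67.605634
  t = 2.0000: CF_t = 1072.000000, DF = 0.881659, PV = 945.138751
Price P = sum_t PV_t = 1012.744385


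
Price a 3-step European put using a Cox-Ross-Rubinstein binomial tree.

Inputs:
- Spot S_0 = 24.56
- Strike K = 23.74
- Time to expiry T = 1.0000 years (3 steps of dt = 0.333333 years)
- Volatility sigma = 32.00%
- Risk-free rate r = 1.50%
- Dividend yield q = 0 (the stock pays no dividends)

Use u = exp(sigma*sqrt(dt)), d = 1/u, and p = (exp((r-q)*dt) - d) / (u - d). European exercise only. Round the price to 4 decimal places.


dt = T/N = 0.333333
u = exp(sigma*sqrt(dt)) = 1.202920; d = 1/u = 0.831310
p = (exp((r-q)*dt) - d) / (u - d) = 0.467432
Discount per step: exp(-r*dt) = 0.995012
Stock lattice S(k, i) with i counting down-moves:
  k=0: S(0,0) = 24.5600
  k=1: S(1,0) = 29.5437; S(1,1) = 20.4170
  k=2: S(2,0) = 35.5387; S(2,1) = 24.5600; S(2,2) = 16.9728
  k=3: S(3,0) = 42.7503; S(3,1) = 29.5437; S(3,2) = 20.4170; S(3,3) = 14.1097
Terminal payoffs V(N, i) = max(K - S_T, 0):
  V(3,0) = 0.000000; V(3,1) = 0.000000; V(3,2) = 3.323018; V(3,3) = 9.630295
Backward induction: V(k, i) = exp(-r*dt) * [p * V(k+1, i) + (1-p) * V(k+1, i+1)].
  V(2,0) = exp(-r*dt) * [p*0.000000 + (1-p)*0.000000] = 0.000000
  V(2,1) = exp(-r*dt) * [p*0.000000 + (1-p)*3.323018] = 1.760908
  V(2,2) = exp(-r*dt) * [p*3.323018 + (1-p)*9.630295] = 6.648748
  V(1,0) = exp(-r*dt) * [p*0.000000 + (1-p)*1.760908] = 0.933127
  V(1,1) = exp(-r*dt) * [p*1.760908 + (1-p)*6.648748] = 4.342251
  V(0,0) = exp(-r*dt) * [p*0.933127 + (1-p)*4.342251] = 2.735009

Answer: Price = V(0,0) = 2.7350


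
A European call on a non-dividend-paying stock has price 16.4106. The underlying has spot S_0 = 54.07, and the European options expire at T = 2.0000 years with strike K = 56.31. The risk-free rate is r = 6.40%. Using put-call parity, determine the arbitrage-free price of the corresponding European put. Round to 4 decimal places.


Answer: Put price = 11.8851

Derivation:
Put-call parity: C - P = S_0 * exp(-qT) - K * exp(-rT).
S_0 * exp(-qT) = 54.0700 * 1.00000000 = 54.07000000
K * exp(-rT) = 56.3100 * 0.87985338 = 49.54454378
P = C - S*exp(-qT) + K*exp(-rT)
P = 16.4106 - 54.07000000 + 49.54454378 = 11.8851


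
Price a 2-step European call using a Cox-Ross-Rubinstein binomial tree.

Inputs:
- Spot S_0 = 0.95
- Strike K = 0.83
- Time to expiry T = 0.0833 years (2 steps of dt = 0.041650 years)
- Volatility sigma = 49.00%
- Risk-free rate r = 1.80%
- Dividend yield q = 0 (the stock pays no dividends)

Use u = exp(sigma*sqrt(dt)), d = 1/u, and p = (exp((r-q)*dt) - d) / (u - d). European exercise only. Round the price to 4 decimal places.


Answer: Price = V(0,0) = 0.1354

Derivation:
dt = T/N = 0.041650
u = exp(sigma*sqrt(dt)) = 1.105172; d = 1/u = 0.904837
p = (exp((r-q)*dt) - d) / (u - d) = 0.478764
Discount per step: exp(-r*dt) = 0.999251
Stock lattice S(k, i) with i counting down-moves:
  k=0: S(0,0) = 0.9500
  k=1: S(1,0) = 1.0499; S(1,1) = 0.8596
  k=2: S(2,0) = 1.1603; S(2,1) = 0.9500; S(2,2) = 0.7778
Terminal payoffs V(N, i) = max(S_T - K, 0):
  V(2,0) = 0.330335; V(2,1) = 0.120000; V(2,2) = 0.000000
Backward induction: V(k, i) = exp(-r*dt) * [p * V(k+1, i) + (1-p) * V(k+1, i+1)].
  V(1,0) = exp(-r*dt) * [p*0.330335 + (1-p)*0.120000] = 0.220535
  V(1,1) = exp(-r*dt) * [p*0.120000 + (1-p)*0.000000] = 0.057409
  V(0,0) = exp(-r*dt) * [p*0.220535 + (1-p)*0.057409] = 0.135406


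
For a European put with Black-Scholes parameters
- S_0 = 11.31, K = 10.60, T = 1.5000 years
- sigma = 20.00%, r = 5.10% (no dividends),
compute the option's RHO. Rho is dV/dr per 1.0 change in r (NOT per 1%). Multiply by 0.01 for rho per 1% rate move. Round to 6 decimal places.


Answer: Rho = -4.782932

Derivation:
d1 = 0.6994652234; d2 = 0.4545162491
phi(d1) = 0.3123708009; exp(-qT) = 1.0000000000; exp(-rT) = 0.9263529143
N(-d2) = 0.3247286497
Rho = -K*T*exp(-rT)*N(-d2) = -10.6000 * 1.5000 * 0.9263529143 * 0.3247286497 = -4.782932


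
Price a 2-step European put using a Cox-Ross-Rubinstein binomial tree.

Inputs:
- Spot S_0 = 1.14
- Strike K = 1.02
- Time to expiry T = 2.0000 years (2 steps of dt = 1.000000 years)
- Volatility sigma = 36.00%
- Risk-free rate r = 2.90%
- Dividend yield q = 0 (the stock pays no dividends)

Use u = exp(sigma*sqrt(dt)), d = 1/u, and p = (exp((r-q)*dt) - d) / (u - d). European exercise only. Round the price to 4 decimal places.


Answer: Price = V(0,0) = 0.1323

Derivation:
dt = T/N = 1.000000
u = exp(sigma*sqrt(dt)) = 1.433329; d = 1/u = 0.697676
p = (exp((r-q)*dt) - d) / (u - d) = 0.450957
Discount per step: exp(-r*dt) = 0.971416
Stock lattice S(k, i) with i counting down-moves:
  k=0: S(0,0) = 1.1400
  k=1: S(1,0) = 1.6340; S(1,1) = 0.7954
  k=2: S(2,0) = 2.3421; S(2,1) = 1.1400; S(2,2) = 0.5549
Terminal payoffs V(N, i) = max(K - S_T, 0):
  V(2,0) = 0.000000; V(2,1) = 0.000000; V(2,2) = 0.465102
Backward induction: V(k, i) = exp(-r*dt) * [p * V(k+1, i) + (1-p) * V(k+1, i+1)].
  V(1,0) = exp(-r*dt) * [p*0.000000 + (1-p)*0.000000] = 0.000000
  V(1,1) = exp(-r*dt) * [p*0.000000 + (1-p)*0.465102] = 0.248062
  V(0,0) = exp(-r*dt) * [p*0.000000 + (1-p)*0.248062] = 0.132304


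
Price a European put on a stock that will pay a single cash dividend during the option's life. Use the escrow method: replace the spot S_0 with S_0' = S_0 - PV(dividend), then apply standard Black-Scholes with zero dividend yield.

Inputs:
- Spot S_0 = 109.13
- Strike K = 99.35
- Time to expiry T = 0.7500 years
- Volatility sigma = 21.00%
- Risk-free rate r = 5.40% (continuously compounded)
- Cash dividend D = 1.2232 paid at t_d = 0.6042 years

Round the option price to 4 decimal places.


PV(D) = D * exp(-r * t_d) = 1.2232 * 0.96789971 = 1.18393493
S_0' = S_0 - PV(D) = 109.1300 - 1.18393493 = 107.94606507
d1 = (ln(S_0'/K) + (r + sigma^2/2)*T) / (sigma*sqrt(T)) = 0.76991163
d2 = d1 - sigma*sqrt(T) = 0.58804629
exp(-rT) = 0.96030916
N(-d1) = 0.22067616; N(-d2) = 0.27825061
P = K * exp(-rT) * N(-d2) - S_0' * N(-d1) = 99.3500 * 0.96030916 * 0.27825061 - 107.94606507 * 0.22067616 = 2.7259

Answer: Price = 2.7259


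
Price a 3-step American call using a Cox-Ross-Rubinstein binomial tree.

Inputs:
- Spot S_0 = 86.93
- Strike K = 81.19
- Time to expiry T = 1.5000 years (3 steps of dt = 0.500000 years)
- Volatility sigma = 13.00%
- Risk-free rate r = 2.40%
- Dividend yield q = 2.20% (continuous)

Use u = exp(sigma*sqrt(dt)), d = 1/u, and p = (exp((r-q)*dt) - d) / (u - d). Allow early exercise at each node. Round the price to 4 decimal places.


Answer: Price = V(0,0) = 8.5711

Derivation:
dt = T/N = 0.500000
u = exp(sigma*sqrt(dt)) = 1.096281; d = 1/u = 0.912175
p = (exp((r-q)*dt) - d) / (u - d) = 0.482470
Discount per step: exp(-r*dt) = 0.988072
Stock lattice S(k, i) with i counting down-moves:
  k=0: S(0,0) = 86.9300
  k=1: S(1,0) = 95.2997; S(1,1) = 79.2953
  k=2: S(2,0) = 104.4753; S(2,1) = 86.9300; S(2,2) = 72.3312
  k=3: S(3,0) = 114.5344; S(3,1) = 95.2997; S(3,2) = 79.2953; S(3,3) = 65.9787
Terminal payoffs V(N, i) = max(S_T - K, 0):
  V(3,0) = 33.344357; V(3,1) = 14.109740; V(3,2) = 0.000000; V(3,3) = 0.000000
Backward induction: V(k, i) = exp(-r*dt) * [p * V(k+1, i) + (1-p) * V(k+1, i+1)]; then take max(V_cont, immediate exercise) for American.
  V(2,0) = exp(-r*dt) * [p*33.344357 + (1-p)*14.109740] = 23.110856; exercise = 23.285329; V(2,0) = max -> 23.285329
  V(2,1) = exp(-r*dt) * [p*14.109740 + (1-p)*0.000000] = 6.726318; exercise = 5.740000; V(2,1) = max -> 6.726318
  V(2,2) = exp(-r*dt) * [p*0.000000 + (1-p)*0.000000] = 0.000000; exercise = 0.000000; V(2,2) = max -> 0.000000
  V(1,0) = exp(-r*dt) * [p*23.285329 + (1-p)*6.726318] = 14.540005; exercise = 14.109740; V(1,0) = max -> 14.540005
  V(1,1) = exp(-r*dt) * [p*6.726318 + (1-p)*0.000000] = 3.206533; exercise = 0.000000; V(1,1) = max -> 3.206533
  V(0,0) = exp(-r*dt) * [p*14.540005 + (1-p)*3.206533] = 8.571115; exercise = 5.740000; V(0,0) = max -> 8.571115
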